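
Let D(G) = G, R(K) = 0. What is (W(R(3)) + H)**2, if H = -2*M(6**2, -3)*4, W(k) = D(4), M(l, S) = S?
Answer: 784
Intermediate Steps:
W(k) = 4
H = 24 (H = -2*(-3)*4 = 6*4 = 24)
(W(R(3)) + H)**2 = (4 + 24)**2 = 28**2 = 784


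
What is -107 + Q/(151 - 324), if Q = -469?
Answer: -18042/173 ≈ -104.29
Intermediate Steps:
-107 + Q/(151 - 324) = -107 - 469/(151 - 324) = -107 - 469/(-173) = -107 - 469*(-1/173) = -107 + 469/173 = -18042/173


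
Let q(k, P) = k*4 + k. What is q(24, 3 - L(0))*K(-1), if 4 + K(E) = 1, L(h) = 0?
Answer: -360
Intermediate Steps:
q(k, P) = 5*k (q(k, P) = 4*k + k = 5*k)
K(E) = -3 (K(E) = -4 + 1 = -3)
q(24, 3 - L(0))*K(-1) = (5*24)*(-3) = 120*(-3) = -360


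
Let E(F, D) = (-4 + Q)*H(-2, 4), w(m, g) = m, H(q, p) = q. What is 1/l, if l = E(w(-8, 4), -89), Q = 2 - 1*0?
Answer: 1/4 ≈ 0.25000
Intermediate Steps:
Q = 2 (Q = 2 + 0 = 2)
E(F, D) = 4 (E(F, D) = (-4 + 2)*(-2) = -2*(-2) = 4)
l = 4
1/l = 1/4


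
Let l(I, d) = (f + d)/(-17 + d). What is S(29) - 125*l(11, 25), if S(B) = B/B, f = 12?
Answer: -4617/8 ≈ -577.13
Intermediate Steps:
S(B) = 1
l(I, d) = (12 + d)/(-17 + d)
S(29) - 125*l(11, 25) = 1 - 125*(12 + 25)/(-17 + 25) = 1 - 125*37/8 = 1 - 4625/8 = -4617/8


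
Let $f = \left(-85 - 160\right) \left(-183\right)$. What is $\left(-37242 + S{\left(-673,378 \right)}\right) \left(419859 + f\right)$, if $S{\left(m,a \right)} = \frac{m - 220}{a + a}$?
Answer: $- \frac{2180642039405}{126} \approx -1.7307 \cdot 10^{10}$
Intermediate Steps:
$S{\left(m,a \right)} = \frac{-220 + m}{2 a}$
$f = 44835$ ($f = \left(-245\right) \left(-183\right) = 44835$)
$\left(-37242 + S{\left(-673,378 \right)}\right) \left(419859 + f\right) = \left(-37242 + \frac{-220 - 673}{2 \cdot 378}\right) \left(419859 + 44835\right) = \left(-37242 + \frac{1}{2} \cdot \frac{1}{378} \left(-893\right)\right) 464694 = \left(-37242 - \frac{893}{756}\right) 464694 = \left(- \frac{28155845}{756}\right) 464694 = - \frac{2180642039405}{126}$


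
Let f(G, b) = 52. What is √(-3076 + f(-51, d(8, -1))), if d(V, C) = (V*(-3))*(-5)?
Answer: 12*I*√21 ≈ 54.991*I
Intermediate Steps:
d(V, C) = 15*V (d(V, C) = -3*V*(-5) = 15*V)
√(-3076 + f(-51, d(8, -1))) = √(-3076 + 52) = √(-3024) = 12*I*√21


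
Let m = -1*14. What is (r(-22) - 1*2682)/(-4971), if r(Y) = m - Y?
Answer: 2674/4971 ≈ 0.53792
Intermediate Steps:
m = -14
r(Y) = -14 - Y
(r(-22) - 1*2682)/(-4971) = ((-14 - 1*(-22)) - 1*2682)/(-4971) = ((-14 + 22) - 2682)*(-1/4971) = (8 - 2682)*(-1/4971) = -2674*(-1/4971) = 2674/4971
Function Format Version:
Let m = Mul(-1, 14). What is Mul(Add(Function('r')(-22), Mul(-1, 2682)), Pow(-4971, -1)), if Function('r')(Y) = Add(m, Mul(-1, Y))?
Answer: Rational(2674, 4971) ≈ 0.53792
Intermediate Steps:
m = -14
Function('r')(Y) = Add(-14, Mul(-1, Y))
Mul(Add(Function('r')(-22), Mul(-1, 2682)), Pow(-4971, -1)) = Mul(Add(Add(-14, Mul(-1, -22)), Mul(-1, 2682)), Pow(-4971, -1)) = Mul(Add(Add(-14, 22), -2682), Rational(-1, 4971)) = Mul(Add(8, -2682), Rational(-1, 4971)) = Mul(-2674, Rational(-1, 4971)) = Rational(2674, 4971)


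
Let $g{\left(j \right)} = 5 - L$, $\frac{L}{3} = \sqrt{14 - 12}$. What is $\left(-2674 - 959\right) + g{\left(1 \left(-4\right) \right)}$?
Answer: $-3628 - 3 \sqrt{2} \approx -3632.2$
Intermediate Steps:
$L = 3 \sqrt{2}$ ($L = 3 \sqrt{14 - 12} = 3 \sqrt{2} \approx 4.2426$)
$g{\left(j \right)} = 5 - 3 \sqrt{2}$
$\left(-2674 - 959\right) + g{\left(1 \left(-4\right) \right)} = \left(-2674 - 959\right) + \left(5 - 3 \sqrt{2}\right) = -3633 + \left(5 - 3 \sqrt{2}\right) = -3628 - 3 \sqrt{2}$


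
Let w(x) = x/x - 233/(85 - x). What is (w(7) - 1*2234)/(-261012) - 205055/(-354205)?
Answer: 847295490583/1442247385176 ≈ 0.58748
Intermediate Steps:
w(x) = 1 - 233/(85 - x)
(w(7) - 1*2234)/(-261012) - 205055/(-354205) = ((148 + 7)/(-85 + 7) - 1*2234)/(-261012) - 205055/(-354205) = (155/(-78) - 2234)*(-1/261012) - 205055*(-1/354205) = (-1/78*155 - 2234)*(-1/261012) + 41011/70841 = (-155/78 - 2234)*(-1/261012) + 41011/70841 = -174407/78*(-1/261012) + 41011/70841 = 174407/20358936 + 41011/70841 = 847295490583/1442247385176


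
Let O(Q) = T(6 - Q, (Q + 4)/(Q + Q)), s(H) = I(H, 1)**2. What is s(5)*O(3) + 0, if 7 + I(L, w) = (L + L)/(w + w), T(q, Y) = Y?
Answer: 14/3 ≈ 4.6667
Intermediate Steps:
I(L, w) = -7 + L/w (I(L, w) = -7 + (L + L)/(w + w) = -7 + (2*L)/((2*w)) = -7 + (2*L)*(1/(2*w)) = -7 + L/w)
s(H) = (-7 + H)**2 (s(H) = (-7 + H/1)**2 = (-7 + H*1)**2 = (-7 + H)**2)
O(Q) = (4 + Q)/(2*Q) (O(Q) = (Q + 4)/(Q + Q) = (4 + Q)/((2*Q)) = (4 + Q)*(1/(2*Q)) = (4 + Q)/(2*Q))
s(5)*O(3) + 0 = (-7 + 5)**2*((1/2)*(4 + 3)/3) + 0 = (-2)**2*((1/2)*(1/3)*7) + 0 = 4*(7/6) + 0 = 14/3 + 0 = 14/3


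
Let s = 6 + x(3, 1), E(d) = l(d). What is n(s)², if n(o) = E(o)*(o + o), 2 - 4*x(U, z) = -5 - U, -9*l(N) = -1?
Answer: 289/81 ≈ 3.5679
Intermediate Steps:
l(N) = ⅑ (l(N) = -⅑*(-1) = ⅑)
E(d) = ⅑
x(U, z) = 7/4 + U/4 (x(U, z) = ½ - (-5 - U)/4 = ½ + (5/4 + U/4) = 7/4 + U/4)
s = 17/2 (s = 6 + (7/4 + (¼)*3) = 6 + (7/4 + ¾) = 6 + 5/2 = 17/2 ≈ 8.5000)
n(o) = 2*o/9 (n(o) = (o + o)/9 = (2*o)/9 = 2*o/9)
n(s)² = ((2/9)*(17/2))² = (17/9)² = 289/81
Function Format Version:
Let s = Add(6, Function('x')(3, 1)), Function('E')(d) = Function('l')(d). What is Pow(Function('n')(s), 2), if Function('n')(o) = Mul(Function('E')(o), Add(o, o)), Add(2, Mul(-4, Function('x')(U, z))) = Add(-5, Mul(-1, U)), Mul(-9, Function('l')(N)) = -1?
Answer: Rational(289, 81) ≈ 3.5679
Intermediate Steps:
Function('l')(N) = Rational(1, 9) (Function('l')(N) = Mul(Rational(-1, 9), -1) = Rational(1, 9))
Function('E')(d) = Rational(1, 9)
Function('x')(U, z) = Add(Rational(7, 4), Mul(Rational(1, 4), U)) (Function('x')(U, z) = Add(Rational(1, 2), Mul(Rational(-1, 4), Add(-5, Mul(-1, U)))) = Add(Rational(1, 2), Add(Rational(5, 4), Mul(Rational(1, 4), U))) = Add(Rational(7, 4), Mul(Rational(1, 4), U)))
s = Rational(17, 2) (s = Add(6, Add(Rational(7, 4), Mul(Rational(1, 4), 3))) = Add(6, Add(Rational(7, 4), Rational(3, 4))) = Add(6, Rational(5, 2)) = Rational(17, 2) ≈ 8.5000)
Function('n')(o) = Mul(Rational(2, 9), o) (Function('n')(o) = Mul(Rational(1, 9), Add(o, o)) = Mul(Rational(1, 9), Mul(2, o)) = Mul(Rational(2, 9), o))
Pow(Function('n')(s), 2) = Pow(Mul(Rational(2, 9), Rational(17, 2)), 2) = Pow(Rational(17, 9), 2) = Rational(289, 81)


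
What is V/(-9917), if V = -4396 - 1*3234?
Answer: 7630/9917 ≈ 0.76939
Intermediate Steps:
V = -7630 (V = -4396 - 3234 = -7630)
V/(-9917) = -7630/(-9917) = -7630*(-1/9917) = 7630/9917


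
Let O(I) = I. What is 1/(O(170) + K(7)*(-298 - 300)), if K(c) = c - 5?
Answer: -1/1026 ≈ -0.00097466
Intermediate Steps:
K(c) = -5 + c
1/(O(170) + K(7)*(-298 - 300)) = 1/(170 + (-5 + 7)*(-298 - 300)) = 1/(170 + 2*(-598)) = 1/(170 - 1196) = 1/(-1026) = -1/1026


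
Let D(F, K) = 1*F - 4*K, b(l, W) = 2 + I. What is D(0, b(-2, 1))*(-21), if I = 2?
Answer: 336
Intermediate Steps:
b(l, W) = 4 (b(l, W) = 2 + 2 = 4)
D(F, K) = F - 4*K
D(0, b(-2, 1))*(-21) = (0 - 4*4)*(-21) = (0 - 16)*(-21) = -16*(-21) = 336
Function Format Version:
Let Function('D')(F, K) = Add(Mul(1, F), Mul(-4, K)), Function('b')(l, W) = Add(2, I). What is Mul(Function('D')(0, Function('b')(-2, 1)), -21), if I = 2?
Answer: 336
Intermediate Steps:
Function('b')(l, W) = 4 (Function('b')(l, W) = Add(2, 2) = 4)
Function('D')(F, K) = Add(F, Mul(-4, K))
Mul(Function('D')(0, Function('b')(-2, 1)), -21) = Mul(Add(0, Mul(-4, 4)), -21) = Mul(Add(0, -16), -21) = Mul(-16, -21) = 336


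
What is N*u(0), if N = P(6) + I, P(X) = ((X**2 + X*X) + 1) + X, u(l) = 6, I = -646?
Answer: -3402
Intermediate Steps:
P(X) = 1 + X + 2*X**2 (P(X) = ((X**2 + X**2) + 1) + X = (2*X**2 + 1) + X = (1 + 2*X**2) + X = 1 + X + 2*X**2)
N = -567 (N = (1 + 6 + 2*6**2) - 646 = (1 + 6 + 2*36) - 646 = (1 + 6 + 72) - 646 = 79 - 646 = -567)
N*u(0) = -567*6 = -3402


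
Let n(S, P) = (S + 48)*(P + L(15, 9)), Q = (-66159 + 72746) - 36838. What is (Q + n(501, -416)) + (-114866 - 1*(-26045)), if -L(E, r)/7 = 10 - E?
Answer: -328241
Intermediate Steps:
L(E, r) = -70 + 7*E (L(E, r) = -7*(10 - E) = -70 + 7*E)
Q = -30251 (Q = 6587 - 36838 = -30251)
n(S, P) = (35 + P)*(48 + S) (n(S, P) = (S + 48)*(P + (-70 + 7*15)) = (48 + S)*(P + (-70 + 105)) = (48 + S)*(P + 35) = (48 + S)*(35 + P) = (35 + P)*(48 + S))
(Q + n(501, -416)) + (-114866 - 1*(-26045)) = (-30251 + (1680 + 35*501 + 48*(-416) - 416*501)) + (-114866 - 1*(-26045)) = (-30251 + (1680 + 17535 - 19968 - 208416)) + (-114866 + 26045) = (-30251 - 209169) - 88821 = -239420 - 88821 = -328241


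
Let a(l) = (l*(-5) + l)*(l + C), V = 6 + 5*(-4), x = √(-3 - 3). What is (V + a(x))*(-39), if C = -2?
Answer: -390 - 312*I*√6 ≈ -390.0 - 764.24*I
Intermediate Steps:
x = I*√6 (x = √(-6) = I*√6 ≈ 2.4495*I)
V = -14 (V = 6 - 20 = -14)
a(l) = -4*l*(-2 + l) (a(l) = (l*(-5) + l)*(l - 2) = (-5*l + l)*(-2 + l) = (-4*l)*(-2 + l) = -4*l*(-2 + l))
(V + a(x))*(-39) = (-14 + 4*(I*√6)*(2 - I*√6))*(-39) = (-14 + 4*I*√6*(2 - I*√6))*(-39) = 546 - 156*I*√6*(2 - I*√6)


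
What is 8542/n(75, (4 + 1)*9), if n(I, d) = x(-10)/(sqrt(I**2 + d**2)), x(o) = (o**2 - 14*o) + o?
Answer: 12813*sqrt(34)/23 ≈ 3248.3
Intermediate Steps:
x(o) = o**2 - 13*o
n(I, d) = 230/sqrt(I**2 + d**2) (n(I, d) = (-10*(-13 - 10))/(sqrt(I**2 + d**2)) = (-10*(-23))/sqrt(I**2 + d**2) = 230/sqrt(I**2 + d**2))
8542/n(75, (4 + 1)*9) = 8542/((230/sqrt(75**2 + ((4 + 1)*9)**2))) = 8542/((230/sqrt(5625 + (5*9)**2))) = 8542/((230/sqrt(5625 + 45**2))) = 8542/((230/sqrt(5625 + 2025))) = 8542/((230/sqrt(7650))) = 8542/((230*(sqrt(34)/510))) = 8542/((23*sqrt(34)/51)) = 8542*(3*sqrt(34)/46) = 12813*sqrt(34)/23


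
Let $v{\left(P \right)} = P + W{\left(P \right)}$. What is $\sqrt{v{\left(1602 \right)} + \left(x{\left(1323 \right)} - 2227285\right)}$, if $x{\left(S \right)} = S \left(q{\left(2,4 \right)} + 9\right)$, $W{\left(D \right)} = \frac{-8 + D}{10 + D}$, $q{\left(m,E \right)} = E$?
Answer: $\frac{3 i \sqrt{159412229938}}{806} \approx 1486.1 i$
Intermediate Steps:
$W{\left(D \right)} = \frac{-8 + D}{10 + D}$
$x{\left(S \right)} = 13 S$ ($x{\left(S \right)} = S \left(4 + 9\right) = S 13 = 13 S$)
$v{\left(P \right)} = P + \frac{-8 + P}{10 + P}$
$\sqrt{v{\left(1602 \right)} + \left(x{\left(1323 \right)} - 2227285\right)} = \sqrt{\frac{-8 + 1602 + 1602 \left(10 + 1602\right)}{10 + 1602} + \left(13 \cdot 1323 - 2227285\right)} = \sqrt{\frac{-8 + 1602 + 1602 \cdot 1612}{1612} + \left(17199 - 2227285\right)} = \sqrt{\frac{-8 + 1602 + 2582424}{1612} - 2210086} = \sqrt{\frac{1}{1612} \cdot 2584018 - 2210086} = \sqrt{\frac{1292009}{806} - 2210086} = \sqrt{- \frac{1780037307}{806}} = \frac{3 i \sqrt{159412229938}}{806}$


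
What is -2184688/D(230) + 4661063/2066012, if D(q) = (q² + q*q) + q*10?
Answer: -1002432678489/55833974300 ≈ -17.954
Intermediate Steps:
D(q) = 2*q² + 10*q (D(q) = (q² + q²) + 10*q = 2*q² + 10*q)
-2184688/D(230) + 4661063/2066012 = -2184688*1/(460*(5 + 230)) + 4661063/2066012 = -2184688/(2*230*235) + 4661063*(1/2066012) = -2184688/108100 + 4661063/2066012 = -2184688*1/108100 + 4661063/2066012 = -546172/27025 + 4661063/2066012 = -1002432678489/55833974300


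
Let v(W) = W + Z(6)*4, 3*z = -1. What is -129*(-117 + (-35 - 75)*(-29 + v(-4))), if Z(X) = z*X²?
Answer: -1134297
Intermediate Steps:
z = -⅓ (z = (⅓)*(-1) = -⅓ ≈ -0.33333)
Z(X) = -X²/3
v(W) = -48 + W (v(W) = W - ⅓*6²*4 = W - ⅓*36*4 = W - 12*4 = W - 48 = -48 + W)
-129*(-117 + (-35 - 75)*(-29 + v(-4))) = -129*(-117 + (-35 - 75)*(-29 + (-48 - 4))) = -129*(-117 - 110*(-29 - 52)) = -129*(-117 - 110*(-81)) = -129*(-117 + 8910) = -129*8793 = -1134297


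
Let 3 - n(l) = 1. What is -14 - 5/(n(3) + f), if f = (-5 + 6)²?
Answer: -47/3 ≈ -15.667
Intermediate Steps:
f = 1 (f = 1² = 1)
n(l) = 2 (n(l) = 3 - 1*1 = 3 - 1 = 2)
-14 - 5/(n(3) + f) = -14 - 5/(2 + 1) = -14 - 5/3 = -47/3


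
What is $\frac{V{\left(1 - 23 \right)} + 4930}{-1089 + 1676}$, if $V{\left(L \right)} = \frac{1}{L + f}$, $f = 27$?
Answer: $\frac{24651}{2935} \approx 8.399$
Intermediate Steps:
$V{\left(L \right)} = \frac{1}{27 + L}$ ($V{\left(L \right)} = \frac{1}{L + 27} = \frac{1}{27 + L}$)
$\frac{V{\left(1 - 23 \right)} + 4930}{-1089 + 1676} = \frac{\frac{1}{27 + \left(1 - 23\right)} + 4930}{-1089 + 1676} = \frac{\frac{1}{27 - 22} + 4930}{587} = \left(\frac{1}{5} + 4930\right) \frac{1}{587} = \frac{24651}{5} \cdot \frac{1}{587} = \frac{24651}{2935}$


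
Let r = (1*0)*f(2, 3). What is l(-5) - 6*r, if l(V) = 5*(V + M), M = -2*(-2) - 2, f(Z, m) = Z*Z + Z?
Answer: -15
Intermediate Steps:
f(Z, m) = Z + Z² (f(Z, m) = Z² + Z = Z + Z²)
M = 2 (M = 4 - 2 = 2)
l(V) = 10 + 5*V (l(V) = 5*(V + 2) = 5*(2 + V) = 10 + 5*V)
r = 0 (r = (1*0)*(2*(1 + 2)) = 0*(2*3) = 0*6 = 0)
l(-5) - 6*r = (10 + 5*(-5)) - 6*0 = (10 - 25) + 0 = -15 + 0 = -15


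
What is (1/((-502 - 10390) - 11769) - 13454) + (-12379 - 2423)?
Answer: -640309217/22661 ≈ -28256.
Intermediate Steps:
(1/((-502 - 10390) - 11769) - 13454) + (-12379 - 2423) = (1/(-10892 - 11769) - 13454) - 14802 = (1/(-22661) - 13454) - 14802 = (-1/22661 - 13454) - 14802 = -304881095/22661 - 14802 = -640309217/22661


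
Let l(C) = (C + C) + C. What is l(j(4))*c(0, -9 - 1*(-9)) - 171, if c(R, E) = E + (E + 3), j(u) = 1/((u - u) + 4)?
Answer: -675/4 ≈ -168.75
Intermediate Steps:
j(u) = ¼ (j(u) = 1/(0 + 4) = 1/4 = ¼)
l(C) = 3*C (l(C) = 2*C + C = 3*C)
c(R, E) = 3 + 2*E (c(R, E) = E + (3 + E) = 3 + 2*E)
l(j(4))*c(0, -9 - 1*(-9)) - 171 = (3*(¼))*(3 + 2*(-9 - 1*(-9))) - 171 = 3*(3 + 2*(-9 + 9))/4 - 171 = 3*(3 + 2*0)/4 - 171 = 3*(3 + 0)/4 - 171 = (¾)*3 - 171 = 9/4 - 171 = -675/4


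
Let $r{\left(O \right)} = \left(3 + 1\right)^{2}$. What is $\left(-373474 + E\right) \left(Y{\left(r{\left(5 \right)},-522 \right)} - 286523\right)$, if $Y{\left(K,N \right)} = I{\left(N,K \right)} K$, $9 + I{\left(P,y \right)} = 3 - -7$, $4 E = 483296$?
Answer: $72385993550$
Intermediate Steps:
$E = 120824$ ($E = \frac{1}{4} \cdot 483296 = 120824$)
$I{\left(P,y \right)} = 1$ ($I{\left(P,y \right)} = -9 + \left(3 - -7\right) = -9 + \left(3 + 7\right) = -9 + 10 = 1$)
$r{\left(O \right)} = 16$ ($r{\left(O \right)} = 4^{2} = 16$)
$Y{\left(K,N \right)} = K$ ($Y{\left(K,N \right)} = 1 K = K$)
$\left(-373474 + E\right) \left(Y{\left(r{\left(5 \right)},-522 \right)} - 286523\right) = \left(-373474 + 120824\right) \left(16 - 286523\right) = \left(-252650\right) \left(-286507\right) = 72385993550$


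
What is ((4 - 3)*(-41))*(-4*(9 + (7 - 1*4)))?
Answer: 1968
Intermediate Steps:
((4 - 3)*(-41))*(-4*(9 + (7 - 1*4))) = (1*(-41))*(-4*(9 + (7 - 4))) = -(-164)*(9 + 3) = -(-164)*12 = -41*(-48) = 1968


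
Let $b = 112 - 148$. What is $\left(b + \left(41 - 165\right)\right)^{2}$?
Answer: $25600$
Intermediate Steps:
$b = -36$
$\left(b + \left(41 - 165\right)\right)^{2} = \left(-36 + \left(41 - 165\right)\right)^{2} = \left(-36 - 124\right)^{2} = \left(-160\right)^{2} = 25600$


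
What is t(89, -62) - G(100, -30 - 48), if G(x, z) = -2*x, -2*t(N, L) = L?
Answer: 231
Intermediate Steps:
t(N, L) = -L/2
t(89, -62) - G(100, -30 - 48) = -½*(-62) - (-2)*100 = 31 - 1*(-200) = 31 + 200 = 231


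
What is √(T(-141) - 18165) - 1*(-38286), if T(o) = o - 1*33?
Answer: 38286 + I*√18339 ≈ 38286.0 + 135.42*I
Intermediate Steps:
T(o) = -33 + o (T(o) = o - 33 = -33 + o)
√(T(-141) - 18165) - 1*(-38286) = √((-33 - 141) - 18165) - 1*(-38286) = √(-174 - 18165) + 38286 = √(-18339) + 38286 = I*√18339 + 38286 = 38286 + I*√18339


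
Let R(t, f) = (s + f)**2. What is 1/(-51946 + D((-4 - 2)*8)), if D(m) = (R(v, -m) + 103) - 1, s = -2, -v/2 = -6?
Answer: -1/49728 ≈ -2.0109e-5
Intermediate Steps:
v = 12 (v = -2*(-6) = 12)
R(t, f) = (-2 + f)**2
D(m) = 102 + (-2 - m)**2 (D(m) = ((-2 - m)**2 + 103) - 1 = (103 + (-2 - m)**2) - 1 = 102 + (-2 - m)**2)
1/(-51946 + D((-4 - 2)*8)) = 1/(-51946 + (102 + (2 + (-4 - 2)*8)**2)) = 1/(-51946 + (102 + (2 - 6*8)**2)) = 1/(-51946 + (102 + (2 - 48)**2)) = 1/(-51946 + (102 + (-46)**2)) = 1/(-51946 + (102 + 2116)) = 1/(-51946 + 2218) = 1/(-49728) = -1/49728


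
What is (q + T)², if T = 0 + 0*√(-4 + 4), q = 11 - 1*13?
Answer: 4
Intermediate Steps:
q = -2 (q = 11 - 13 = -2)
T = 0 (T = 0 + 0*√0 = 0 + 0*0 = 0 + 0 = 0)
(q + T)² = (-2 + 0)² = (-2)² = 4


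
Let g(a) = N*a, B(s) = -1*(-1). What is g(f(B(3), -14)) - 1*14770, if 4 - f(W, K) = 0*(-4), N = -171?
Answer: -15454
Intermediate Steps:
B(s) = 1
f(W, K) = 4 (f(W, K) = 4 - 0*(-4) = 4 - 1*0 = 4 + 0 = 4)
g(a) = -171*a
g(f(B(3), -14)) - 1*14770 = -171*4 - 1*14770 = -684 - 14770 = -15454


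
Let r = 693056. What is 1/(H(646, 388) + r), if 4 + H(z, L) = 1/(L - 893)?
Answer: 505/349991259 ≈ 1.4429e-6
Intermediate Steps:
H(z, L) = -4 + 1/(-893 + L) (H(z, L) = -4 + 1/(L - 893) = -4 + 1/(-893 + L))
1/(H(646, 388) + r) = 1/((3573 - 4*388)/(-893 + 388) + 693056) = 1/((3573 - 1552)/(-505) + 693056) = 1/(-1/505*2021 + 693056) = 1/(-2021/505 + 693056) = 1/(349991259/505) = 505/349991259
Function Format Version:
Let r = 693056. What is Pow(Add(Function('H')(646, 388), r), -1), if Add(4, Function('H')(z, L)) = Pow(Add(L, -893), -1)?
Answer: Rational(505, 349991259) ≈ 1.4429e-6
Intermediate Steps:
Function('H')(z, L) = Add(-4, Pow(Add(-893, L), -1)) (Function('H')(z, L) = Add(-4, Pow(Add(L, -893), -1)) = Add(-4, Pow(Add(-893, L), -1)))
Pow(Add(Function('H')(646, 388), r), -1) = Pow(Add(Mul(Pow(Add(-893, 388), -1), Add(3573, Mul(-4, 388))), 693056), -1) = Pow(Add(Mul(Pow(-505, -1), Add(3573, -1552)), 693056), -1) = Pow(Add(Mul(Rational(-1, 505), 2021), 693056), -1) = Pow(Add(Rational(-2021, 505), 693056), -1) = Pow(Rational(349991259, 505), -1) = Rational(505, 349991259)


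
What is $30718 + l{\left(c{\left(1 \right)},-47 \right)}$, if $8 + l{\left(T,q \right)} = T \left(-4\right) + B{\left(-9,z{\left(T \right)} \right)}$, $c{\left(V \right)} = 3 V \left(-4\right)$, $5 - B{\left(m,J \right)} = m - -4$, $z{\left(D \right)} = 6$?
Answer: $30768$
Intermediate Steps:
$B{\left(m,J \right)} = 1 - m$ ($B{\left(m,J \right)} = 5 - \left(m - -4\right) = 5 - \left(m + 4\right) = 5 - \left(4 + m\right) = 1 - m$)
$c{\left(V \right)} = - 12 V$
$l{\left(T,q \right)} = 2 - 4 T$ ($l{\left(T,q \right)} = -8 + \left(T \left(-4\right) + \left(1 - -9\right)\right) = -8 - \left(-10 + 4 T\right) = 2 - 4 T$)
$30718 + l{\left(c{\left(1 \right)},-47 \right)} = 30718 - \left(-2 + 4 \left(\left(-12\right) 1\right)\right) = 30718 + \left(2 - -48\right) = 30718 + \left(2 + 48\right) = 30718 + 50 = 30768$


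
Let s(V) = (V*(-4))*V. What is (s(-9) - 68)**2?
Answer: 153664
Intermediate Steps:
s(V) = -4*V**2 (s(V) = (-4*V)*V = -4*V**2)
(s(-9) - 68)**2 = (-4*(-9)**2 - 68)**2 = (-4*81 - 68)**2 = (-324 - 68)**2 = (-392)**2 = 153664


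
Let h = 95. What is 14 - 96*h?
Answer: -9106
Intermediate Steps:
14 - 96*h = 14 - 96*95 = 14 - 9120 = -9106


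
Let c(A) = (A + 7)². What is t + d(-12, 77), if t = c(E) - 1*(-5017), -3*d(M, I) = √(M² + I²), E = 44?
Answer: 7618 - √6073/3 ≈ 7592.0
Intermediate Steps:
c(A) = (7 + A)²
d(M, I) = -√(I² + M²)/3 (d(M, I) = -√(M² + I²)/3 = -√(I² + M²)/3)
t = 7618 (t = (7 + 44)² - 1*(-5017) = 51² + 5017 = 2601 + 5017 = 7618)
t + d(-12, 77) = 7618 - √(77² + (-12)²)/3 = 7618 - √(5929 + 144)/3 = 7618 - √6073/3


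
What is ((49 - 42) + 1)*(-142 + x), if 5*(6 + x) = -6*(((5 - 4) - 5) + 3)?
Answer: -5872/5 ≈ -1174.4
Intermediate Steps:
x = -24/5 (x = -6 + (-6*(((5 - 4) - 5) + 3))/5 = -6 + (-6*((1 - 5) + 3))/5 = -6 + (-6*(-4 + 3))/5 = -6 + (-6*(-1))/5 = -6 + (⅕)*6 = -6 + 6/5 = -24/5 ≈ -4.8000)
((49 - 42) + 1)*(-142 + x) = ((49 - 42) + 1)*(-142 - 24/5) = (7 + 1)*(-734/5) = 8*(-734/5) = -5872/5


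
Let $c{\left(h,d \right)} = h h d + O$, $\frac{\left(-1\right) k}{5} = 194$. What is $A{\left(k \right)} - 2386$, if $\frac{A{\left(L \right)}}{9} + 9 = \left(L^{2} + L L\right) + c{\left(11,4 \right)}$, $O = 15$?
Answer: $16938224$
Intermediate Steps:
$k = -970$ ($k = \left(-5\right) 194 = -970$)
$c{\left(h,d \right)} = 15 + d h^{2}$ ($c{\left(h,d \right)} = h h d + 15 = h^{2} d + 15 = d h^{2} + 15 = 15 + d h^{2}$)
$A{\left(L \right)} = 4410 + 18 L^{2}$ ($A{\left(L \right)} = -81 + 9 \left(\left(L^{2} + L L\right) + \left(15 + 4 \cdot 11^{2}\right)\right) = -81 + 9 \left(\left(L^{2} + L^{2}\right) + \left(15 + 4 \cdot 121\right)\right) = -81 + 9 \left(2 L^{2} + \left(15 + 484\right)\right) = -81 + 9 \left(2 L^{2} + 499\right) = -81 + 9 \left(499 + 2 L^{2}\right) = -81 + \left(4491 + 18 L^{2}\right) = 4410 + 18 L^{2}$)
$A{\left(k \right)} - 2386 = \left(4410 + 18 \left(-970\right)^{2}\right) - 2386 = \left(4410 + 18 \cdot 940900\right) - 2386 = \left(4410 + 16936200\right) - 2386 = 16940610 - 2386 = 16938224$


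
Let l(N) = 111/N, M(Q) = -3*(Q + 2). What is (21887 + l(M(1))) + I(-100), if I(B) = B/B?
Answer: 65627/3 ≈ 21876.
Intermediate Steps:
M(Q) = -6 - 3*Q (M(Q) = -3*(2 + Q) = -6 - 3*Q)
I(B) = 1
(21887 + l(M(1))) + I(-100) = (21887 + 111/(-6 - 3*1)) + 1 = (21887 + 111/(-6 - 3)) + 1 = (21887 + 111/(-9)) + 1 = (21887 + 111*(-⅑)) + 1 = (21887 - 37/3) + 1 = 65624/3 + 1 = 65627/3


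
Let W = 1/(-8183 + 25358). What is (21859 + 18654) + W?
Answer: 695810776/17175 ≈ 40513.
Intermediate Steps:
W = 1/17175 ≈ 5.8224e-5
(21859 + 18654) + W = (21859 + 18654) + 1/17175 = 40513 + 1/17175 = 695810776/17175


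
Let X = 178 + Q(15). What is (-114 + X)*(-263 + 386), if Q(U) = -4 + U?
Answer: 9225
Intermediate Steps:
X = 189 (X = 178 + (-4 + 15) = 178 + 11 = 189)
(-114 + X)*(-263 + 386) = (-114 + 189)*(-263 + 386) = 75*123 = 9225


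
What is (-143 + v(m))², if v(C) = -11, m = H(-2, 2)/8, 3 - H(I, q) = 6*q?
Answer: 23716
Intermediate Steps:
H(I, q) = 3 - 6*q
m = -9/8 (m = (3 - 6*2)/8 = (3 - 12)*(⅛) = -9*⅛ = -9/8 ≈ -1.1250)
(-143 + v(m))² = (-143 - 11)² = (-154)² = 23716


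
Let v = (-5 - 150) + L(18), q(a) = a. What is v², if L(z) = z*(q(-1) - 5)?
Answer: 69169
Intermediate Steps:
L(z) = -6*z (L(z) = z*(-1 - 5) = z*(-6) = -6*z)
v = -263 (v = (-5 - 150) - 6*18 = -155 - 108 = -263)
v² = (-263)² = 69169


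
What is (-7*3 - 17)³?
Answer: -54872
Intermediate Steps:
(-7*3 - 17)³ = (-21 - 17)³ = (-38)³ = -54872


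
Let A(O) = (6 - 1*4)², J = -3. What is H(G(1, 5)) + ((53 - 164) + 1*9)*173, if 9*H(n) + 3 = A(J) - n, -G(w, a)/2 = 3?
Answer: -158807/9 ≈ -17645.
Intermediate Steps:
G(w, a) = -6 (G(w, a) = -2*3 = -6)
A(O) = 4 (A(O) = (6 - 4)² = 2² = 4)
H(n) = ⅑ - n/9 (H(n) = -⅓ + (4 - n)/9 = -⅓ + (4/9 - n/9) = ⅑ - n/9)
H(G(1, 5)) + ((53 - 164) + 1*9)*173 = (⅑ - ⅑*(-6)) + ((53 - 164) + 1*9)*173 = (⅑ + ⅔) + (-111 + 9)*173 = 7/9 - 102*173 = 7/9 - 17646 = -158807/9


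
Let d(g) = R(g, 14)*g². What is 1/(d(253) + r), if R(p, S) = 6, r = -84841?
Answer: 1/299213 ≈ 3.3421e-6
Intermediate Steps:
d(g) = 6*g²
1/(d(253) + r) = 1/(6*253² - 84841) = 1/(6*64009 - 84841) = 1/(384054 - 84841) = 1/299213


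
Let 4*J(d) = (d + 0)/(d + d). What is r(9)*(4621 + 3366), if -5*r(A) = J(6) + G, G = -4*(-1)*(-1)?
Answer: 247597/40 ≈ 6189.9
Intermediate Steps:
J(d) = 1/8 (J(d) = ((d + 0)/(d + d))/4 = (d/((2*d)))/4 = (d*(1/(2*d)))/4 = (1/4)*(1/2) = 1/8)
G = -4 (G = 4*(-1) = -4)
r(A) = 31/40 (r(A) = -(1/8 - 4)/5 = -1/5*(-31/8) = 31/40)
r(9)*(4621 + 3366) = 31*(4621 + 3366)/40 = (31/40)*7987 = 247597/40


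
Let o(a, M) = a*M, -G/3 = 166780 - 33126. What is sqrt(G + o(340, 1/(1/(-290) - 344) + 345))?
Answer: I*sqrt(2823086995891702)/99761 ≈ 532.6*I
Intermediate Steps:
G = -400962 (G = -3*(166780 - 33126) = -3*133654 = -400962)
o(a, M) = M*a
sqrt(G + o(340, 1/(1/(-290) - 344) + 345)) = sqrt(-400962 + (1/(1/(-290) - 344) + 345)*340) = sqrt(-400962 + (1/(-1/290 - 344) + 345)*340) = sqrt(-400962 + (1/(-99761/290) + 345)*340) = sqrt(-400962 + (-290/99761 + 345)*340) = sqrt(-400962 + (34417255/99761)*340) = sqrt(-400962 + 11701866700/99761) = sqrt(-28298503382/99761) = I*sqrt(2823086995891702)/99761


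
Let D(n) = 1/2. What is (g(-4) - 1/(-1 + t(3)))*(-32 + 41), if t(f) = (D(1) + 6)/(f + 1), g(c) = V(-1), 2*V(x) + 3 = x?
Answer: -162/5 ≈ -32.400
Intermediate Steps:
V(x) = -3/2 + x/2
D(n) = ½
g(c) = -2 (g(c) = -3/2 + (½)*(-1) = -3/2 - ½ = -2)
t(f) = 13/(2*(1 + f)) (t(f) = (½ + 6)/(f + 1) = 13/(2*(1 + f)))
(g(-4) - 1/(-1 + t(3)))*(-32 + 41) = (-2 - 1/(-1 + 13/(2*(1 + 3))))*(-32 + 41) = (-2 - 1/(-1 + (13/2)/4))*9 = (-2 - 1/(-1 + (13/2)*(¼)))*9 = (-2 - 1/(-1 + 13/8))*9 = (-2 - 1/5/8)*9 = (-2 - 1*8/5)*9 = (-2 - 8/5)*9 = -18/5*9 = -162/5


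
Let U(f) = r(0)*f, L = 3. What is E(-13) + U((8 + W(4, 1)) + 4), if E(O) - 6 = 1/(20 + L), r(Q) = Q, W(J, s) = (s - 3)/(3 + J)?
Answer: 139/23 ≈ 6.0435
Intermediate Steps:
W(J, s) = (-3 + s)/(3 + J)
U(f) = 0 (U(f) = 0*f = 0)
E(O) = 139/23 (E(O) = 6 + 1/(20 + 3) = 6 + 1/23 = 139/23)
E(-13) + U((8 + W(4, 1)) + 4) = 139/23 + 0 = 139/23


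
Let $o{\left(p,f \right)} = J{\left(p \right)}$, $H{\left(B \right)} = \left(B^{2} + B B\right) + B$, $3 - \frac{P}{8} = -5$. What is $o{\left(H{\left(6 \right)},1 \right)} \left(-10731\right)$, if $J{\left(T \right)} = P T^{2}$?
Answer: $-4178393856$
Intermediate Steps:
$P = 64$ ($P = 24 - -40 = 24 + 40 = 64$)
$H{\left(B \right)} = B + 2 B^{2}$ ($H{\left(B \right)} = \left(B^{2} + B^{2}\right) + B = 2 B^{2} + B = B + 2 B^{2}$)
$J{\left(T \right)} = 64 T^{2}$
$o{\left(p,f \right)} = 64 p^{2}$
$o{\left(H{\left(6 \right)},1 \right)} \left(-10731\right) = 64 \left(6 \left(1 + 2 \cdot 6\right)\right)^{2} \left(-10731\right) = 64 \left(6 \left(1 + 12\right)\right)^{2} \left(-10731\right) = 64 \left(6 \cdot 13\right)^{2} \left(-10731\right) = 64 \cdot 78^{2} \left(-10731\right) = 64 \cdot 6084 \left(-10731\right) = 389376 \left(-10731\right) = -4178393856$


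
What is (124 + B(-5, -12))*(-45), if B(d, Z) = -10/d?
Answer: -5670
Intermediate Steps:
(124 + B(-5, -12))*(-45) = (124 - 10/(-5))*(-45) = (124 - 10*(-⅕))*(-45) = (124 + 2)*(-45) = 126*(-45) = -5670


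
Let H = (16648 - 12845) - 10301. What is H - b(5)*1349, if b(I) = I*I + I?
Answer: -46968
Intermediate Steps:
b(I) = I + I**2 (b(I) = I**2 + I = I + I**2)
H = -6498 (H = 3803 - 10301 = -6498)
H - b(5)*1349 = -6498 - 5*(1 + 5)*1349 = -6498 - 5*6*1349 = -6498 - 30*1349 = -6498 - 1*40470 = -6498 - 40470 = -46968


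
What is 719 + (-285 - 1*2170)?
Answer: -1736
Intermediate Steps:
719 + (-285 - 1*2170) = 719 + (-285 - 2170) = 719 - 2455 = -1736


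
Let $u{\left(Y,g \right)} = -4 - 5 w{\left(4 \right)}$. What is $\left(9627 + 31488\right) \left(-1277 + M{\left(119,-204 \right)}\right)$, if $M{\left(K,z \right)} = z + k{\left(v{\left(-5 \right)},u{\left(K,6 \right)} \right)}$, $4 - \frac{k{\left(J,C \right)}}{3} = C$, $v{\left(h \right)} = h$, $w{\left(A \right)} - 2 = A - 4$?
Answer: $-58671105$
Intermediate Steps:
$w{\left(A \right)} = -2 + A$ ($w{\left(A \right)} = 2 + \left(A - 4\right) = 2 + \left(-4 + A\right) = -2 + A$)
$u{\left(Y,g \right)} = -14$ ($u{\left(Y,g \right)} = -4 - 5 \left(-2 + 4\right) = -4 - 10 = -14$)
$k{\left(J,C \right)} = 12 - 3 C$
$M{\left(K,z \right)} = 54 + z$ ($M{\left(K,z \right)} = z + \left(12 - -42\right) = z + \left(12 + 42\right) = z + 54 = 54 + z$)
$\left(9627 + 31488\right) \left(-1277 + M{\left(119,-204 \right)}\right) = \left(9627 + 31488\right) \left(-1277 + \left(54 - 204\right)\right) = 41115 \left(-1277 - 150\right) = 41115 \left(-1427\right) = -58671105$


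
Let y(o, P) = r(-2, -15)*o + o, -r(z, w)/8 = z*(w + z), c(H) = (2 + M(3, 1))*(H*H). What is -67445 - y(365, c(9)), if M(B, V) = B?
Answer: 31470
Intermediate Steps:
c(H) = 5*H**2 (c(H) = (2 + 3)*(H*H) = 5*H**2)
r(z, w) = -8*z*(w + z)
y(o, P) = -271*o (y(o, P) = (-8*(-2)*(-15 - 2))*o + o = (-8*(-2)*(-17))*o + o = -272*o + o = -271*o)
-67445 - y(365, c(9)) = -67445 - (-271)*365 = -67445 - 1*(-98915) = -67445 + 98915 = 31470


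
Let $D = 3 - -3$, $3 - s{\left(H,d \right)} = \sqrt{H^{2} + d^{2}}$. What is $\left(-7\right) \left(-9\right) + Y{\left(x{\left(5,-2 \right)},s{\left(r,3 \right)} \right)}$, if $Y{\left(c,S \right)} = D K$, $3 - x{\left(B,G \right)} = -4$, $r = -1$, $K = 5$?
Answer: $93$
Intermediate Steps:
$s{\left(H,d \right)} = 3 - \sqrt{H^{2} + d^{2}}$
$x{\left(B,G \right)} = 7$ ($x{\left(B,G \right)} = 3 - -4 = 3 + 4 = 7$)
$D = 6$ ($D = 3 + 3 = 6$)
$Y{\left(c,S \right)} = 30$ ($Y{\left(c,S \right)} = 6 \cdot 5 = 30$)
$\left(-7\right) \left(-9\right) + Y{\left(x{\left(5,-2 \right)},s{\left(r,3 \right)} \right)} = \left(-7\right) \left(-9\right) + 30 = 63 + 30 = 93$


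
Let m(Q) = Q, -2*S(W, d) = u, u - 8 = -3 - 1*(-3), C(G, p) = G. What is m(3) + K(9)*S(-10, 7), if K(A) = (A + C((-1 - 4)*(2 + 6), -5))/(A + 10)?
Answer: 181/19 ≈ 9.5263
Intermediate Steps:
u = 8 (u = 8 + (-3 - 1*(-3)) = 8 + (-3 + 3) = 8 + 0 = 8)
S(W, d) = -4 (S(W, d) = -½*8 = -4)
K(A) = (-40 + A)/(10 + A) (K(A) = (A + (-1 - 4)*(2 + 6))/(A + 10) = (A - 5*8)/(10 + A) = (A - 40)/(10 + A) = (-40 + A)/(10 + A))
m(3) + K(9)*S(-10, 7) = 3 + ((-40 + 9)/(10 + 9))*(-4) = 3 + (-31/19)*(-4) = 3 + ((1/19)*(-31))*(-4) = 3 - 31/19*(-4) = 3 + 124/19 = 181/19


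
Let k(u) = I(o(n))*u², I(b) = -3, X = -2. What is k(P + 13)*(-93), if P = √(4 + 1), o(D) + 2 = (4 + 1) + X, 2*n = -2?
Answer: 48546 + 7254*√5 ≈ 64766.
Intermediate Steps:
n = -1 (n = (½)*(-2) = -1)
o(D) = 1 (o(D) = -2 + ((4 + 1) - 2) = -2 + (5 - 2) = -2 + 3 = 1)
P = √5 ≈ 2.2361
k(u) = -3*u²
k(P + 13)*(-93) = -3*(√5 + 13)²*(-93) = -3*(13 + √5)²*(-93) = 279*(13 + √5)²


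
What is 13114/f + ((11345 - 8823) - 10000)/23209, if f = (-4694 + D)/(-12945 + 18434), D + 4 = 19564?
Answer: 835268191983/172512497 ≈ 4841.8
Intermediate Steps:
D = 19560 (D = -4 + 19564 = 19560)
f = 14866/5489 (f = (-4694 + 19560)/(-12945 + 18434) = 14866/5489 ≈ 2.7083)
13114/f + ((11345 - 8823) - 10000)/23209 = 13114/(14866/5489) + ((11345 - 8823) - 10000)/23209 = 13114*(5489/14866) + (2522 - 10000)*(1/23209) = 35991373/7433 - 7478*1/23209 = 35991373/7433 - 7478/23209 = 835268191983/172512497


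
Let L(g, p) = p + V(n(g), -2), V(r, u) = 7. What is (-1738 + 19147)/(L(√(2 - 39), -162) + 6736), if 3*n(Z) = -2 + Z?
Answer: 17409/6581 ≈ 2.6453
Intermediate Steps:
n(Z) = -⅔ + Z/3 (n(Z) = (-2 + Z)/3 = -⅔ + Z/3)
L(g, p) = 7 + p (L(g, p) = p + 7 = 7 + p)
(-1738 + 19147)/(L(√(2 - 39), -162) + 6736) = (-1738 + 19147)/((7 - 162) + 6736) = 17409/(-155 + 6736) = 17409/6581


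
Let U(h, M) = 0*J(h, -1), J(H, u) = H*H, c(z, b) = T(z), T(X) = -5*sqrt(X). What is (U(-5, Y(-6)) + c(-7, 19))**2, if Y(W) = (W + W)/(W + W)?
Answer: -175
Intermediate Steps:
Y(W) = 1 (Y(W) = (2*W)/((2*W)) = (2*W)*(1/(2*W)) = 1)
c(z, b) = -5*sqrt(z)
J(H, u) = H**2
U(h, M) = 0 (U(h, M) = 0*h**2 = 0)
(U(-5, Y(-6)) + c(-7, 19))**2 = (0 - 5*I*sqrt(7))**2 = (-5*I*sqrt(7))**2 = -175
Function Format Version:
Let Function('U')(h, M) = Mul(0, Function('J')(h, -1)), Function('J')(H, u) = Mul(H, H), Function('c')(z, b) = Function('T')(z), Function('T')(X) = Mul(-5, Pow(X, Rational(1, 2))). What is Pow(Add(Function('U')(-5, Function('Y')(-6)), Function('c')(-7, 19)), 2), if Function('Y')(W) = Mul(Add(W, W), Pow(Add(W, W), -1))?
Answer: -175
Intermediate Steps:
Function('Y')(W) = 1 (Function('Y')(W) = Mul(Mul(2, W), Pow(Mul(2, W), -1)) = Mul(Mul(2, W), Mul(Rational(1, 2), Pow(W, -1))) = 1)
Function('c')(z, b) = Mul(-5, Pow(z, Rational(1, 2)))
Function('J')(H, u) = Pow(H, 2)
Function('U')(h, M) = 0 (Function('U')(h, M) = Mul(0, Pow(h, 2)) = 0)
Pow(Add(Function('U')(-5, Function('Y')(-6)), Function('c')(-7, 19)), 2) = Pow(Add(0, Mul(-5, Pow(-7, Rational(1, 2)))), 2) = Pow(Add(0, Mul(-5, Mul(I, Pow(7, Rational(1, 2))))), 2) = Pow(Add(0, Mul(-5, I, Pow(7, Rational(1, 2)))), 2) = Pow(Mul(-5, I, Pow(7, Rational(1, 2))), 2) = -175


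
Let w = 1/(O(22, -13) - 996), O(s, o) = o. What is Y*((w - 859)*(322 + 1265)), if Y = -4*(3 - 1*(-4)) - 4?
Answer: 44016117888/1009 ≈ 4.3623e+7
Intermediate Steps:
Y = -32 (Y = -4*(3 + 4) - 4 = -4*7 - 4 = -28 - 4 = -32)
w = -1/1009 (w = 1/(-13 - 996) = 1/(-1009) = -1/1009 ≈ -0.00099108)
Y*((w - 859)*(322 + 1265)) = -32*(-1/1009 - 859)*(322 + 1265) = -(-27735424)*1587/1009 = -32*(-1375503684/1009) = 44016117888/1009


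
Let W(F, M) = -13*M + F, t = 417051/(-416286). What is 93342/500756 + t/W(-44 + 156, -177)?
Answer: 1299347535275/6986228605239 ≈ 0.18599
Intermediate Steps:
t = -46339/46254 (t = 417051*(-1/416286) = -46339/46254 ≈ -1.0018)
W(F, M) = F - 13*M
93342/500756 + t/W(-44 + 156, -177) = 93342/500756 - 46339/(46254*((-44 + 156) - 13*(-177))) = 93342*(1/500756) - 46339/(46254*(112 + 2301)) = 46671/250378 - 46339/46254/2413 = 46671/250378 - 46339/46254*1/2413 = 46671/250378 - 46339/111610902 = 1299347535275/6986228605239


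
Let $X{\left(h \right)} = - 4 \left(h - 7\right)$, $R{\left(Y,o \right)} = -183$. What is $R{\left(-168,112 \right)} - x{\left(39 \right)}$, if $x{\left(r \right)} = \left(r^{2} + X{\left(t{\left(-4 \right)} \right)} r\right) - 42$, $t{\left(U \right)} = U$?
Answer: $-3378$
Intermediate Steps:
$X{\left(h \right)} = 28 - 4 h$ ($X{\left(h \right)} = - 4 \left(-7 + h\right) = 28 - 4 h$)
$x{\left(r \right)} = -42 + r^{2} + 44 r$ ($x{\left(r \right)} = \left(r^{2} + \left(28 - -16\right) r\right) - 42 = \left(r^{2} + \left(28 + 16\right) r\right) - 42 = \left(r^{2} + 44 r\right) - 42 = -42 + r^{2} + 44 r$)
$R{\left(-168,112 \right)} - x{\left(39 \right)} = -183 - \left(-42 + 39^{2} + 44 \cdot 39\right) = -183 - \left(-42 + 1521 + 1716\right) = -183 - 3195 = -3378$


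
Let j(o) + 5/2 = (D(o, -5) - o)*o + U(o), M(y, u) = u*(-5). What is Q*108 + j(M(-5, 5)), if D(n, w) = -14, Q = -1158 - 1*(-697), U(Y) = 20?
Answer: -100091/2 ≈ -50046.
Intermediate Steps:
M(y, u) = -5*u
Q = -461 (Q = -1158 + 697 = -461)
j(o) = 35/2 + o*(-14 - o) (j(o) = -5/2 + ((-14 - o)*o + 20) = -5/2 + (o*(-14 - o) + 20) = -5/2 + (20 + o*(-14 - o)) = 35/2 + o*(-14 - o))
Q*108 + j(M(-5, 5)) = -461*108 + (35/2 - (-5*5)² - (-70)*5) = -49788 + (35/2 - 1*(-25)² - 14*(-25)) = -49788 + (35/2 - 1*625 + 350) = -49788 + (35/2 - 625 + 350) = -49788 - 515/2 = -100091/2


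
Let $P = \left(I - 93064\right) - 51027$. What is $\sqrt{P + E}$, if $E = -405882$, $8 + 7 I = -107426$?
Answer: $\frac{i \sqrt{27700715}}{7} \approx 751.88 i$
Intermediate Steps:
$I = - \frac{107434}{7}$ ($I = - \frac{8}{7} + \frac{1}{7} \left(-107426\right) = - \frac{8}{7} - \frac{107426}{7} = - \frac{107434}{7} \approx -15348.0$)
$P = - \frac{1116071}{7}$ ($P = \left(- \frac{107434}{7} - 93064\right) - 51027 = - \frac{758882}{7} - 51027 = - \frac{1116071}{7} \approx -1.5944 \cdot 10^{5}$)
$\sqrt{P + E} = \sqrt{- \frac{1116071}{7} - 405882} = \sqrt{- \frac{3957245}{7}} = \frac{i \sqrt{27700715}}{7}$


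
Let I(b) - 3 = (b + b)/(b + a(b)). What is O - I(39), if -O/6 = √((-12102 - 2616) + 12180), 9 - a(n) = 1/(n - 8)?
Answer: -6879/1487 - 18*I*√282 ≈ -4.6261 - 302.27*I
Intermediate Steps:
a(n) = 9 - 1/(-8 + n) (a(n) = 9 - 1/(n - 8) = 9 - 1/(-8 + n))
O = -18*I*√282 (O = -6*√((-12102 - 2616) + 12180) = -6*√(-14718 + 12180) = -18*I*√282 ≈ -302.27*I)
I(b) = 3 + 2*b/(b + (-73 + 9*b)/(-8 + b)) (I(b) = 3 + (b + b)/(b + (-73 + 9*b)/(-8 + b)) = 3 + (2*b)/(b + (-73 + 9*b)/(-8 + b)) = 3 + 2*b/(b + (-73 + 9*b)/(-8 + b)))
O - I(39) = -18*I*√282 - (-219 - 13*39 + 5*39²)/(-73 + 39 + 39²) = -18*I*√282 - (-219 - 507 + 5*1521)/(-73 + 39 + 1521) = -18*I*√282 - (-219 - 507 + 7605)/1487 = -18*I*√282 - 6879/1487 = -6879/1487 - 18*I*√282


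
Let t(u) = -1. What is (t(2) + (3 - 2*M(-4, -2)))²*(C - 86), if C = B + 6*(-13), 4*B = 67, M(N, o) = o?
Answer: -5301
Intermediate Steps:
B = 67/4 (B = (¼)*67 = 67/4 ≈ 16.750)
C = -245/4 (C = 67/4 + 6*(-13) = 67/4 - 78 = -245/4 ≈ -61.250)
(t(2) + (3 - 2*M(-4, -2)))²*(C - 86) = (-1 + (3 - 2*(-2)))²*(-245/4 - 86) = (-1 + (3 + 4))²*(-589/4) = (-1 + 7)²*(-589/4) = 6²*(-589/4) = 36*(-589/4) = -5301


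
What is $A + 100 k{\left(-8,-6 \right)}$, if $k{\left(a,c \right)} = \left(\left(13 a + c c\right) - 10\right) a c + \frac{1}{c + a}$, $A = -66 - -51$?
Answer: $- \frac{2620955}{7} \approx -3.7442 \cdot 10^{5}$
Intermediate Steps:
$A = -15$ ($A = -66 + 51 = -15$)
$k{\left(a,c \right)} = \frac{1}{a + c} + a c \left(-10 + c^{2} + 13 a\right)$ ($k{\left(a,c \right)} = \left(\left(13 a + c^{2}\right) - 10\right) a c + \frac{1}{a + c} = \left(\left(c^{2} + 13 a\right) - 10\right) a c + \frac{1}{a + c} = \left(-10 + c^{2} + 13 a\right) a c + \frac{1}{a + c} = a \left(-10 + c^{2} + 13 a\right) c + \frac{1}{a + c} = a c \left(-10 + c^{2} + 13 a\right) + \frac{1}{a + c} = \frac{1}{a + c} + a c \left(-10 + c^{2} + 13 a\right)$)
$A + 100 k{\left(-8,-6 \right)} = -15 + 100 \frac{1 - 8 \left(-6\right)^{4} + \left(-8\right)^{2} \left(-6\right)^{3} - - 80 \left(-6\right)^{2} - - 60 \left(-8\right)^{2} + 13 \left(-6\right) \left(-8\right)^{3} + 13 \left(-8\right)^{2} \left(-6\right)^{2}}{-8 - 6} = -15 + 100 \frac{1 - 10368 + 64 \left(-216\right) - \left(-80\right) 36 - \left(-60\right) 64 + 13 \left(-6\right) \left(-512\right) + 13 \cdot 64 \cdot 36}{-14} = -15 + 100 \left(- \frac{1 - 10368 - 13824 + 2880 + 3840 + 39936 + 29952}{14}\right) = -15 + 100 \left(\left(- \frac{1}{14}\right) 52417\right) = -15 + 100 \left(- \frac{52417}{14}\right) = -15 - \frac{2620850}{7} = - \frac{2620955}{7}$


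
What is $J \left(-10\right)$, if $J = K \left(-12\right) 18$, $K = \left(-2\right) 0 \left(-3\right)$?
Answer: $0$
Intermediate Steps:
$K = 0$ ($K = 0 \left(-3\right) = 0$)
$J = 0$ ($J = 0 \left(-12\right) 18 = 0 \cdot 18 = 0$)
$J \left(-10\right) = 0 \left(-10\right) = 0$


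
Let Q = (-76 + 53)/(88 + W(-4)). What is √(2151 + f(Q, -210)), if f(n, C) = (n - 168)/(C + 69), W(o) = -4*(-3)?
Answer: √4278775143/1410 ≈ 46.392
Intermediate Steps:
W(o) = 12
Q = -23/100 (Q = (-76 + 53)/(88 + 12) = -23/100 ≈ -0.23000)
f(n, C) = (-168 + n)/(69 + C)
√(2151 + f(Q, -210)) = √(2151 + (-168 - 23/100)/(69 - 210)) = √(2151 - 16823/100/(-141)) = √(2151 - 1/141*(-16823/100)) = √(2151 + 16823/14100) = √(30345923/14100) = √4278775143/1410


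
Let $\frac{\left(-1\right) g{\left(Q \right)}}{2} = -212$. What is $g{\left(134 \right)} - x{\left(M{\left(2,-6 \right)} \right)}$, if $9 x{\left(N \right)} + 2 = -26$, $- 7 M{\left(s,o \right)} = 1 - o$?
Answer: $\frac{3844}{9} \approx 427.11$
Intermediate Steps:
$M{\left(s,o \right)} = - \frac{1}{7} + \frac{o}{7}$ ($M{\left(s,o \right)} = - \frac{1 - o}{7} = - \frac{1}{7} + \frac{o}{7}$)
$x{\left(N \right)} = - \frac{28}{9}$ ($x{\left(N \right)} = - \frac{2}{9} + \frac{1}{9} \left(-26\right) = - \frac{2}{9} - \frac{26}{9} = - \frac{28}{9}$)
$g{\left(Q \right)} = 424$ ($g{\left(Q \right)} = \left(-2\right) \left(-212\right) = 424$)
$g{\left(134 \right)} - x{\left(M{\left(2,-6 \right)} \right)} = 424 - - \frac{28}{9} = 424 + \frac{28}{9} = \frac{3844}{9}$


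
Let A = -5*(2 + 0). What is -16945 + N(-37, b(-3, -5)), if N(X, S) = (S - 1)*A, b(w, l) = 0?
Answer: -16935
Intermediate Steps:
A = -10 (A = -5*2 = -10)
N(X, S) = 10 - 10*S (N(X, S) = (S - 1)*(-10) = (-1 + S)*(-10) = 10 - 10*S)
-16945 + N(-37, b(-3, -5)) = -16945 + (10 - 10*0) = -16945 + (10 + 0) = -16945 + 10 = -16935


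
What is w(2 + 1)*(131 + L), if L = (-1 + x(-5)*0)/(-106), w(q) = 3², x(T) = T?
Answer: 124983/106 ≈ 1179.1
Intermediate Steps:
w(q) = 9
L = 1/106 (L = (-1 - 5*0)/(-106) = (-1 + 0)*(-1/106) = -1*(-1/106) = 1/106 ≈ 0.0094340)
w(2 + 1)*(131 + L) = 9*(131 + 1/106) = 9*(13887/106) = 124983/106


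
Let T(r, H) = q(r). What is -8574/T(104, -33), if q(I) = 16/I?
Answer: -55731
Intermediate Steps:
T(r, H) = 16/r
-8574/T(104, -33) = -8574/(16/104) = -8574/(16*(1/104)) = -8574/2/13 = -8574*13/2 = -55731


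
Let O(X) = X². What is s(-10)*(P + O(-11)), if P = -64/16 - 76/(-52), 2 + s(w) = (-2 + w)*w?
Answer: 181720/13 ≈ 13978.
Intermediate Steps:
s(w) = -2 + w*(-2 + w) (s(w) = -2 + (-2 + w)*w = -2 + w*(-2 + w))
P = -33/13 (P = -64*1/16 - 76*(-1/52) = -4 + 19/13 = -33/13 ≈ -2.5385)
s(-10)*(P + O(-11)) = (-2 + (-10)² - 2*(-10))*(-33/13 + (-11)²) = (-2 + 100 + 20)*(-33/13 + 121) = 118*(1540/13) = 181720/13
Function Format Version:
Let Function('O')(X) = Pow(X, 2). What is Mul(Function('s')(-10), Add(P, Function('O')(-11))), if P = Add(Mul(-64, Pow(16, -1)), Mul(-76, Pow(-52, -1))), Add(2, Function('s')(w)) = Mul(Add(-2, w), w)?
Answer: Rational(181720, 13) ≈ 13978.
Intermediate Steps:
Function('s')(w) = Add(-2, Mul(w, Add(-2, w))) (Function('s')(w) = Add(-2, Mul(Add(-2, w), w)) = Add(-2, Mul(w, Add(-2, w))))
P = Rational(-33, 13) (P = Add(Mul(-64, Rational(1, 16)), Mul(-76, Rational(-1, 52))) = Add(-4, Rational(19, 13)) = Rational(-33, 13) ≈ -2.5385)
Mul(Function('s')(-10), Add(P, Function('O')(-11))) = Mul(Add(-2, Pow(-10, 2), Mul(-2, -10)), Add(Rational(-33, 13), Pow(-11, 2))) = Mul(Add(-2, 100, 20), Add(Rational(-33, 13), 121)) = Mul(118, Rational(1540, 13)) = Rational(181720, 13)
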